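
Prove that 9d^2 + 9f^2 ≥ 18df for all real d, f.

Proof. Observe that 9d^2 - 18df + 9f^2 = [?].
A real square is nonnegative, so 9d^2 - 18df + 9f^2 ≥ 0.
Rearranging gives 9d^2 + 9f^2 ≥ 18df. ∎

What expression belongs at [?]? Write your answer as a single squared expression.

(3d - 3f)^2

9d^2 - 18df + 9f^2 is a perfect-square trinomial: the outer terms are (3d)^2 and (3f)^2, and the cross term is -2·3d·3f.
So 9d^2 - 18df + 9f^2 = (3d - 3f)^2 ≥ 0.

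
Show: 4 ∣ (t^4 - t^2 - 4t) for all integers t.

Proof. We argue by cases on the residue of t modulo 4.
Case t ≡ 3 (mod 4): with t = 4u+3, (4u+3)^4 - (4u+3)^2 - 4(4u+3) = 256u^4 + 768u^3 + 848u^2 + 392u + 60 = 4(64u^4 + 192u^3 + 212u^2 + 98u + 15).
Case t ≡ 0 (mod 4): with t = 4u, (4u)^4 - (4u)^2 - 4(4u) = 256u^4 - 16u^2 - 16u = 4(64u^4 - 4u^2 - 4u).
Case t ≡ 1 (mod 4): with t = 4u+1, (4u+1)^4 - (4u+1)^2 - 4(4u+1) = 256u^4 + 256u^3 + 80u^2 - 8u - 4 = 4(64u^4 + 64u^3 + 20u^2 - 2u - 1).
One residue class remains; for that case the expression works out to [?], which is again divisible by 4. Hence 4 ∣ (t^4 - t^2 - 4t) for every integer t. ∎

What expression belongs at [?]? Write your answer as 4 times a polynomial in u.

4(64u^4 + 128u^3 + 92u^2 + 24u + 1)

Only t ≡ 2 (mod 4) is unaccounted for. Put t = 4u+2:
(4u+2)^4 - (4u+2)^2 - 4(4u+2) expands to 256u^4 + 512u^3 + 368u^2 + 96u + 4,
and factoring out 4 leaves 4(64u^4 + 128u^3 + 92u^2 + 24u + 1).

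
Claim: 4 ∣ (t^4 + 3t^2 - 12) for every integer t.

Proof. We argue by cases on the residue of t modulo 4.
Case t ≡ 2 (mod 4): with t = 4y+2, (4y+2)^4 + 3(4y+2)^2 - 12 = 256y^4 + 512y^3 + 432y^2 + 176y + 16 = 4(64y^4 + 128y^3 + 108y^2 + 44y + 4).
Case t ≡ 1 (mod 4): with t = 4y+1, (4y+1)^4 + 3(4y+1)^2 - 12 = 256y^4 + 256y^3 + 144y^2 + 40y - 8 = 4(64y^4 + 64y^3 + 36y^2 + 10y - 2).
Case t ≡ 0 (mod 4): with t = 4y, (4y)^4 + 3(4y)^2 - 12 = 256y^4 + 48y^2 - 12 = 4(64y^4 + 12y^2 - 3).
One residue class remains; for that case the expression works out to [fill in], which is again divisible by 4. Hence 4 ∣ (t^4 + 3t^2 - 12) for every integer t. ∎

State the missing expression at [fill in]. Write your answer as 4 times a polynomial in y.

The residues treated are {2, 1, 0}, so the missing case is t ≡ 3 (mod 4); write t = 4y+3.
Then (4y+3)^4 + 3(4y+3)^2 - 12 = 256y^4 + 768y^3 + 912y^2 + 504y + 96 = 4(64y^4 + 192y^3 + 228y^2 + 126y + 24).

4(64y^4 + 192y^3 + 228y^2 + 126y + 24)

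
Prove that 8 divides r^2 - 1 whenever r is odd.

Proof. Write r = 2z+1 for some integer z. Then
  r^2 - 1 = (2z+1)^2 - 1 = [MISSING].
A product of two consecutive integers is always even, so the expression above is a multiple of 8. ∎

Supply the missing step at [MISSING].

4z(z + 1)

(2z+1)^2 - 1 = 4z^2 + 4z + 1 - 1 = 4z^2 + 4z = 4z(z+1).
Since z and z+1 are consecutive, z(z+1) is even, and 4·(even) is a multiple of 8.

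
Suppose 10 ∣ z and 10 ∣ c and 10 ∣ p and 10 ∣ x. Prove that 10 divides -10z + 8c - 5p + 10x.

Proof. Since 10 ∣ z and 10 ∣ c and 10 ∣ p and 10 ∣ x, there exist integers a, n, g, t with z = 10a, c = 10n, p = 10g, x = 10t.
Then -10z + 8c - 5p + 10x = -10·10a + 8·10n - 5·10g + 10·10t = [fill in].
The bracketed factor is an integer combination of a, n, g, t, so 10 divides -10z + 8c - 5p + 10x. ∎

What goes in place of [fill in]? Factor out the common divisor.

10(-10a - 5g + 8n + 10t)

Pull the common 10 out of every term: -10·10a + 8·10n - 5·10g + 10·10t = 10(-10a - 5g + 8n + 10t).
-10a - 5g + 8n + 10t is an integer, which exhibits the divisibility.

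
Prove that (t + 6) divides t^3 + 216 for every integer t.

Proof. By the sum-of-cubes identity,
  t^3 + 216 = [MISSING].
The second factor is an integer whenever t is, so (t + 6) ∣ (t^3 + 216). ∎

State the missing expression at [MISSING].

(t + 6)(t^2 - 6t + 36)

a^3 + b^3 = (a + b)(a^2 - ab + b^2). With a = t, b = 6:
t^3 + 216 = (t + 6)(t^2 - 6t + 36).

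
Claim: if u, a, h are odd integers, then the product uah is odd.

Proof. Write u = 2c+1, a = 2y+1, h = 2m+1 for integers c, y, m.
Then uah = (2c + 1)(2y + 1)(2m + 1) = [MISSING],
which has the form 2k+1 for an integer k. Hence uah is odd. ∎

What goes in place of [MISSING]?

(2c + 1)(2y + 1)(2m + 1) = 8cmy + 4cm + 4cy + 2c + 4my + 2m + 2y + 1
= 2(4cmy + 2cm + 2cy + c + 2my + m + y) + 1.
Since 4cmy + 2cm + 2cy + c + 2my + m + y is an integer, the product is of the form 2k+1 for an integer k.

2(4cmy + 2cm + 2cy + c + 2my + m + y) + 1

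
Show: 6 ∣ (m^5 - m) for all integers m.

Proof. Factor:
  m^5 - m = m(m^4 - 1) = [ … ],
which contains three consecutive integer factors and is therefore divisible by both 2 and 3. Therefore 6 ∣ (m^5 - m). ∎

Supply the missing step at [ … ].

m^4 - 1 = (m^2 - 1)(m^2 + 1), and m^2 - 1 = (m-1)(m+1).
So m(m^4 - 1) = (m - 1)m(m + 1)(m^2 + 1).

(m - 1)m(m + 1)(m^2 + 1)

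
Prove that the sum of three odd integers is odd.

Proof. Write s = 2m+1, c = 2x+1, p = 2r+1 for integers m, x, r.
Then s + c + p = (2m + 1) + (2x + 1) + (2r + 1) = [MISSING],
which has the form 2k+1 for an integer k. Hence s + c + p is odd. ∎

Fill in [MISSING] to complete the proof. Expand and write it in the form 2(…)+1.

2(m + r + x + 1) + 1

(2m + 1) + (2x + 1) + (2r + 1) = 2m + 2r + 2x + 3
= 2(m + r + x + 1) + 1.
Since m + r + x + 1 is an integer, the sum is of the form 2k+1 for an integer k.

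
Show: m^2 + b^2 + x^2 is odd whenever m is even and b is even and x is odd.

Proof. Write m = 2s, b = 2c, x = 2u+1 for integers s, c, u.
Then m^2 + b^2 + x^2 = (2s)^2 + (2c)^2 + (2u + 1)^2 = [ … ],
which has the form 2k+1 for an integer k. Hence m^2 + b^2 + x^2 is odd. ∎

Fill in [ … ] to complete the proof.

(2s)^2 + (2c)^2 + (2u + 1)^2 = 4c^2 + 4s^2 + 4u^2 + 4u + 1
= 2(2c^2 + 2s^2 + 2u^2 + 2u) + 1.
Since 2c^2 + 2s^2 + 2u^2 + 2u is an integer, the sum of squares is of the form 2k+1 for an integer k.

2(2c^2 + 2s^2 + 2u^2 + 2u) + 1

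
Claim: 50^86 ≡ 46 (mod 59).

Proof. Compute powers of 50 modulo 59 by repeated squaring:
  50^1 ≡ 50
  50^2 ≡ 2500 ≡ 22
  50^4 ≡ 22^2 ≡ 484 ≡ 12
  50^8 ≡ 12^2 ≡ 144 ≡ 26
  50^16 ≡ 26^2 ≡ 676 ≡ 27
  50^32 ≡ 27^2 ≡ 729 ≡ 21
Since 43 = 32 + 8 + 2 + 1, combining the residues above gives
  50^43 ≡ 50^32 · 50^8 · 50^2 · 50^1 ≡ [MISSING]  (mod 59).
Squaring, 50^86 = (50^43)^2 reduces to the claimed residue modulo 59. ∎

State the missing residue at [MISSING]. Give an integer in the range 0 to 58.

39

50^32 · 50^8 · 50^2 · 50^1 ≡ 21 · 26 · 22 · 50 = 600600.
600600 mod 59 = 39, so 50^43 ≡ 39 (mod 59).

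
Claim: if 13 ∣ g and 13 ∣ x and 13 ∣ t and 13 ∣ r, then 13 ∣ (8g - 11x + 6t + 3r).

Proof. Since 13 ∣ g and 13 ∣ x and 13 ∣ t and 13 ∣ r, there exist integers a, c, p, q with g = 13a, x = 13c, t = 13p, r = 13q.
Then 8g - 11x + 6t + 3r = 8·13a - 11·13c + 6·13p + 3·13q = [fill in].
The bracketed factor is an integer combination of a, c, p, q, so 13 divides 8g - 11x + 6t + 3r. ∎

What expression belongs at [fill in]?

Pull the common 13 out of every term: 8·13a - 11·13c + 6·13p + 3·13q = 13(8a - 11c + 6p + 3q).
8a - 11c + 6p + 3q is an integer, which exhibits the divisibility.

13(8a - 11c + 6p + 3q)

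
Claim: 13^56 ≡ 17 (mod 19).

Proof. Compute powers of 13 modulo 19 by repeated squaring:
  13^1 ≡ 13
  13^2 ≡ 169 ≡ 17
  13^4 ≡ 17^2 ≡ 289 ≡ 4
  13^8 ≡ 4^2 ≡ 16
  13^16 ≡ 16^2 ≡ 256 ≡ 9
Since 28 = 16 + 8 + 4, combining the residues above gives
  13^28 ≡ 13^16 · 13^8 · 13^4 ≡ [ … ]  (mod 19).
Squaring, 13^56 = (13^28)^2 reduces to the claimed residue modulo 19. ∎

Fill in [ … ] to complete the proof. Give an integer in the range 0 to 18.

6

Multiply the listed residues: 9 · 16 · 4 = 144 → 576.
Reducing modulo 19: 576 = 30·19 + 6, so 13^28 ≡ 6.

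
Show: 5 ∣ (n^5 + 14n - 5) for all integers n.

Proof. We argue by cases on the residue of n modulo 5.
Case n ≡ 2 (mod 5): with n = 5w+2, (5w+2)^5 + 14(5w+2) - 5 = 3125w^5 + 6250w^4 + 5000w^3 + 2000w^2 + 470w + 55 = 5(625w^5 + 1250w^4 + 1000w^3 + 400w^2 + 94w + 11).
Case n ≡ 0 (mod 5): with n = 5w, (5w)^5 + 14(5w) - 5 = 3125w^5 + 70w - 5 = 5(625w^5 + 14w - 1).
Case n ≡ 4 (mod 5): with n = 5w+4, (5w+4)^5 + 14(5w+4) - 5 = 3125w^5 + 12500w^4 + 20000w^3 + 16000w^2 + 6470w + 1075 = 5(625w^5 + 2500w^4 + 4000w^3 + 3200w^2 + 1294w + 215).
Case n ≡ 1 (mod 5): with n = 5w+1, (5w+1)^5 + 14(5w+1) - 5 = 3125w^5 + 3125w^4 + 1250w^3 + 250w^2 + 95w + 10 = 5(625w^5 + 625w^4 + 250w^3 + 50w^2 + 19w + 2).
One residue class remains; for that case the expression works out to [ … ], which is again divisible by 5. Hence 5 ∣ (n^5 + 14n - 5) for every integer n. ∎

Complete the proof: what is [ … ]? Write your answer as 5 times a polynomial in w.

Only n ≡ 3 (mod 5) is unaccounted for. Put n = 5w+3:
(5w+3)^5 + 14(5w+3) - 5 expands to 3125w^5 + 9375w^4 + 11250w^3 + 6750w^2 + 2095w + 280,
and factoring out 5 leaves 5(625w^5 + 1875w^4 + 2250w^3 + 1350w^2 + 419w + 56).

5(625w^5 + 1875w^4 + 2250w^3 + 1350w^2 + 419w + 56)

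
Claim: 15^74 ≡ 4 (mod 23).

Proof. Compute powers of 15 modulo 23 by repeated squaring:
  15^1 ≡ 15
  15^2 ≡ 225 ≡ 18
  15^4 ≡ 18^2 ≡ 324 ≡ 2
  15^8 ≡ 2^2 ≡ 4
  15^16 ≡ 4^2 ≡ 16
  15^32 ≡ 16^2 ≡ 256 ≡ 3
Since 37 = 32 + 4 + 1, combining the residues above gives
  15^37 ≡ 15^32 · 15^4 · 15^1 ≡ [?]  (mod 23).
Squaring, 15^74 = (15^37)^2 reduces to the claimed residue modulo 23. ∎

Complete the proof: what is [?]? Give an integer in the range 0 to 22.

21

15^32 · 15^4 · 15^1 ≡ 3 · 2 · 15 = 90.
90 mod 23 = 21, so 15^37 ≡ 21 (mod 23).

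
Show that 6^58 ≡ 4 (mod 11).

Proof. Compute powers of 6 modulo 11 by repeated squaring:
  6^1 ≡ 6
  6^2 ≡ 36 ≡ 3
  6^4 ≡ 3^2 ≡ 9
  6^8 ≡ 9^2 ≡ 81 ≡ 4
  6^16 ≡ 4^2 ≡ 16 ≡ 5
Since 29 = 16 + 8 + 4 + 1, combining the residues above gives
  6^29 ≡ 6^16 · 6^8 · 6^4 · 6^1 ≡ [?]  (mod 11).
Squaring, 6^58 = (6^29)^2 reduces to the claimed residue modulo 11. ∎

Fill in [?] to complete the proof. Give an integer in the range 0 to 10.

Multiply the listed residues: 5 · 4 · 9 · 6 = 20 → 180 → 1080.
Reducing modulo 11: 1080 = 98·11 + 2, so 6^29 ≡ 2.

2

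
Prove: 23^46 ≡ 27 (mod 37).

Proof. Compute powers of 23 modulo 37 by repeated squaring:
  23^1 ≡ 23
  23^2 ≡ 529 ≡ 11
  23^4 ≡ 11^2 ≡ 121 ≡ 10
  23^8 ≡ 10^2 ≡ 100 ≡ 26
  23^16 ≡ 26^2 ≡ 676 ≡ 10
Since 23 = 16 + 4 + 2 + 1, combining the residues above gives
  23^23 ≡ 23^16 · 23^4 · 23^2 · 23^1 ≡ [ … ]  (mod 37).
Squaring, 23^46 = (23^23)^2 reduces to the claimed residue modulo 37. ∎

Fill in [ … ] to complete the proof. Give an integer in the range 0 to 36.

23^16 · 23^4 · 23^2 · 23^1 ≡ 10 · 10 · 11 · 23 = 25300.
25300 mod 37 = 29, so 23^23 ≡ 29 (mod 37).

29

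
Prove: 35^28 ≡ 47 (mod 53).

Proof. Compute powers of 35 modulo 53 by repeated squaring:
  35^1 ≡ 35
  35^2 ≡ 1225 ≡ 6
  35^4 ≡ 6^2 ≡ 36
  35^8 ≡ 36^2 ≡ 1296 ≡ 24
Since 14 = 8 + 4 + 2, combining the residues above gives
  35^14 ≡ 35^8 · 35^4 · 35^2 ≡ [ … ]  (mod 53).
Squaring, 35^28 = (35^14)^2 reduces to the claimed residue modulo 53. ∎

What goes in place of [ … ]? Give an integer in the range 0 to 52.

Multiply the listed residues: 24 · 36 · 6 = 864 → 5184.
Reducing modulo 53: 5184 = 97·53 + 43, so 35^14 ≡ 43.

43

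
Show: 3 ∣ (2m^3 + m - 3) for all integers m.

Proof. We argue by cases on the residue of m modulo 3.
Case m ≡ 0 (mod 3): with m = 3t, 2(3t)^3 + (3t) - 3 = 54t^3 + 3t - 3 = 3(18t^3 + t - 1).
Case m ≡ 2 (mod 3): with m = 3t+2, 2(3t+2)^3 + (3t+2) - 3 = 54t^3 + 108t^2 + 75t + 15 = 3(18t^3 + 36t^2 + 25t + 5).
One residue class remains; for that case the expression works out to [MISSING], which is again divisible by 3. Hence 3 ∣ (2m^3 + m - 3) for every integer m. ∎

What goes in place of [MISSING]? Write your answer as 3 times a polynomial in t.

3(18t^3 + 18t^2 + 7t)

The residues treated are {0, 2}, so the missing case is m ≡ 1 (mod 3); write m = 3t+1.
Then 2(3t+1)^3 + (3t+1) - 3 = 54t^3 + 54t^2 + 21t = 3(18t^3 + 18t^2 + 7t).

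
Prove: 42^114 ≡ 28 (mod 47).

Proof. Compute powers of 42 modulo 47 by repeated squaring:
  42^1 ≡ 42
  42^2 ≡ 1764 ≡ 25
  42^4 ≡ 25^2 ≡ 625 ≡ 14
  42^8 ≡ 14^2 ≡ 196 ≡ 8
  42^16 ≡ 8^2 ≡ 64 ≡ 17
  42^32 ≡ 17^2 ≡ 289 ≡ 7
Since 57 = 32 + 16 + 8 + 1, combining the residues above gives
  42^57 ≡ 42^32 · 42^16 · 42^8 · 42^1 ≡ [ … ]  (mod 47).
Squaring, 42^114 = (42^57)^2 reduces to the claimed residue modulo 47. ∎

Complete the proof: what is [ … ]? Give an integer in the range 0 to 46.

34

42^32 · 42^16 · 42^8 · 42^1 ≡ 7 · 17 · 8 · 42 = 39984.
39984 mod 47 = 34, so 42^57 ≡ 34 (mod 47).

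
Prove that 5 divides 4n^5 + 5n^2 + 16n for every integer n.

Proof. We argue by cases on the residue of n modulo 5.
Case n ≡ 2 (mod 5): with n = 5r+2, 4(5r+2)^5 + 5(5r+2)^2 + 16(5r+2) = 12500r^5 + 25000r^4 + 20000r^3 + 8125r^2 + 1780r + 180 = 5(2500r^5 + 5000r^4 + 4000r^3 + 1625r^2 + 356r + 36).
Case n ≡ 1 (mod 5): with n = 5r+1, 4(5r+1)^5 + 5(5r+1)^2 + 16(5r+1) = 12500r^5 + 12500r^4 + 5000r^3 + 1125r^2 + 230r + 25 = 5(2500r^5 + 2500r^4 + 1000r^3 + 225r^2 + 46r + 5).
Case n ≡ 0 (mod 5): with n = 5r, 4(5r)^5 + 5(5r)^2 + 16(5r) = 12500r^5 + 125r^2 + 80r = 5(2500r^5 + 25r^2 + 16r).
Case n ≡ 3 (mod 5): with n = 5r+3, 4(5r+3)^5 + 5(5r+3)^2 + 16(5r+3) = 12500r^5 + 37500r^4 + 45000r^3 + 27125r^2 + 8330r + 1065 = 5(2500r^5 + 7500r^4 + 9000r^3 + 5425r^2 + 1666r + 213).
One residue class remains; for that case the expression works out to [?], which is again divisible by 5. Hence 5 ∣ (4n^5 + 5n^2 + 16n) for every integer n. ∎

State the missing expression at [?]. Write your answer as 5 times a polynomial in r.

5(2500r^5 + 10000r^4 + 16000r^3 + 12825r^2 + 5176r + 848)

The residues treated are {2, 1, 0, 3}, so the missing case is n ≡ 4 (mod 5); write n = 5r+4.
Then 4(5r+4)^5 + 5(5r+4)^2 + 16(5r+4) = 12500r^5 + 50000r^4 + 80000r^3 + 64125r^2 + 25880r + 4240 = 5(2500r^5 + 10000r^4 + 16000r^3 + 12825r^2 + 5176r + 848).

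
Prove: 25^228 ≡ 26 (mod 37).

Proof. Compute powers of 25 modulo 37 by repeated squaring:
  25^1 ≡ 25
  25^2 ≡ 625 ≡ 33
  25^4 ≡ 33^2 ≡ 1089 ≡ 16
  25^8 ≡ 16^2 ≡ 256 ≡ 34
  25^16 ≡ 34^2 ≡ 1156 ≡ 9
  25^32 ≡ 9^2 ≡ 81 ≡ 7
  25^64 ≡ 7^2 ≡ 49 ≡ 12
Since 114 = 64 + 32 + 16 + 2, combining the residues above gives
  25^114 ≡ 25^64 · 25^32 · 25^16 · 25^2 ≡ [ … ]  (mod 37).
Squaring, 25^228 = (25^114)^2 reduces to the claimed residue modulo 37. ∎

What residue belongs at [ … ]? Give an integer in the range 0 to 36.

10

25^64 · 25^32 · 25^16 · 25^2 ≡ 12 · 7 · 9 · 33 = 24948.
24948 mod 37 = 10, so 25^114 ≡ 10 (mod 37).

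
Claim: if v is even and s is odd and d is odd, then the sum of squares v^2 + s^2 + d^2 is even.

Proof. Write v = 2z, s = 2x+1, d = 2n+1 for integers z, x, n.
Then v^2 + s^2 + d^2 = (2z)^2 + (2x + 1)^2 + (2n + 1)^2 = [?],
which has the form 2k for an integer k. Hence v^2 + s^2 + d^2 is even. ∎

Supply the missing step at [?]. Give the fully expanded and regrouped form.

2(2n^2 + 2n + 2x^2 + 2x + 2z^2 + 1)

(2z)^2 + (2x + 1)^2 + (2n + 1)^2 = 4n^2 + 4n + 4x^2 + 4x + 4z^2 + 2
= 2(2n^2 + 2n + 2x^2 + 2x + 2z^2 + 1).
Since 2n^2 + 2n + 2x^2 + 2x + 2z^2 + 1 is an integer, the sum of squares is of the form 2k for an integer k.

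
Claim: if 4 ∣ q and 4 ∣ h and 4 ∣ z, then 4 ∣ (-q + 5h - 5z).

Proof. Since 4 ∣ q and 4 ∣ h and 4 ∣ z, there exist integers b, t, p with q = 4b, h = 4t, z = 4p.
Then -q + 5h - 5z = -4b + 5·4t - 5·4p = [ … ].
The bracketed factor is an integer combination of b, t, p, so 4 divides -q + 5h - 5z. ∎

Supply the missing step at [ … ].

4(-b - 5p + 5t)

Each term has a factor of 4: -4b + 5·4t - 5·4p = 4·(-b - 5p + 5t).
Since -b - 5p + 5t is an integer, 4 ∣ (-q + 5h - 5z).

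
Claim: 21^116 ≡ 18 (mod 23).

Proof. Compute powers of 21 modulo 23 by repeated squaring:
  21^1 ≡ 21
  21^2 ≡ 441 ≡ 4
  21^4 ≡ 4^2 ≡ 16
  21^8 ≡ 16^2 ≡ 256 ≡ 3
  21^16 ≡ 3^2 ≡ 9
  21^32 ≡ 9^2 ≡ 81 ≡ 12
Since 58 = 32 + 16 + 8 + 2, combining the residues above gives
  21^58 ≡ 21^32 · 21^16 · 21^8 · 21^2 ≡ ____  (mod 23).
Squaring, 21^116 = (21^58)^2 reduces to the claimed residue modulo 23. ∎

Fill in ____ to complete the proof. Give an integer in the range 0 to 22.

8

Multiply the listed residues: 12 · 9 · 3 · 4 = 108 → 324 → 1296.
Reducing modulo 23: 1296 = 56·23 + 8, so 21^58 ≡ 8.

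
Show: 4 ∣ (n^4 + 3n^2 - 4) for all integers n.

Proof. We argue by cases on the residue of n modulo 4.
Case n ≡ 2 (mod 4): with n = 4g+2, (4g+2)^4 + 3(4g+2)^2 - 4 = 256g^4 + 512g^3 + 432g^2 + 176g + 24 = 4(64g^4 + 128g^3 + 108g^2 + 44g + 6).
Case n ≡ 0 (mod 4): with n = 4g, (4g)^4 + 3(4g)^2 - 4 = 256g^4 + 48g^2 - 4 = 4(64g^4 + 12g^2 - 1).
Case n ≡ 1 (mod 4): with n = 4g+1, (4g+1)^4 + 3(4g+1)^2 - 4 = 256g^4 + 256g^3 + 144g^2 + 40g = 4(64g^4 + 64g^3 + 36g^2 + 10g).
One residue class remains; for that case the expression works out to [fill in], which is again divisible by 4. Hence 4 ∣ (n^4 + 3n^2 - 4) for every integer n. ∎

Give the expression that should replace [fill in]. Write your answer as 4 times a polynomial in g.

Only n ≡ 3 (mod 4) is unaccounted for. Put n = 4g+3:
(4g+3)^4 + 3(4g+3)^2 - 4 expands to 256g^4 + 768g^3 + 912g^2 + 504g + 104,
and factoring out 4 leaves 4(64g^4 + 192g^3 + 228g^2 + 126g + 26).

4(64g^4 + 192g^3 + 228g^2 + 126g + 26)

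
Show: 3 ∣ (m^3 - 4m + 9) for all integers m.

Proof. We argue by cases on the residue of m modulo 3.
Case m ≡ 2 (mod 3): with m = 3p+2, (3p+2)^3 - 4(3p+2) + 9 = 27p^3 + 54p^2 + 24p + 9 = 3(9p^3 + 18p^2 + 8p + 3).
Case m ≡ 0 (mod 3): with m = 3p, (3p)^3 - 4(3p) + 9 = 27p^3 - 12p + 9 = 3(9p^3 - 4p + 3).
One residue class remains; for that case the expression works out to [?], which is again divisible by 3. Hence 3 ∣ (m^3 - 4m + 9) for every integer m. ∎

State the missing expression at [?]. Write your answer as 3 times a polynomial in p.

3(9p^3 + 9p^2 - p + 2)

Only m ≡ 1 (mod 3) is unaccounted for. Put m = 3p+1:
(3p+1)^3 - 4(3p+1) + 9 expands to 27p^3 + 27p^2 - 3p + 6,
and factoring out 3 leaves 3(9p^3 + 9p^2 - p + 2).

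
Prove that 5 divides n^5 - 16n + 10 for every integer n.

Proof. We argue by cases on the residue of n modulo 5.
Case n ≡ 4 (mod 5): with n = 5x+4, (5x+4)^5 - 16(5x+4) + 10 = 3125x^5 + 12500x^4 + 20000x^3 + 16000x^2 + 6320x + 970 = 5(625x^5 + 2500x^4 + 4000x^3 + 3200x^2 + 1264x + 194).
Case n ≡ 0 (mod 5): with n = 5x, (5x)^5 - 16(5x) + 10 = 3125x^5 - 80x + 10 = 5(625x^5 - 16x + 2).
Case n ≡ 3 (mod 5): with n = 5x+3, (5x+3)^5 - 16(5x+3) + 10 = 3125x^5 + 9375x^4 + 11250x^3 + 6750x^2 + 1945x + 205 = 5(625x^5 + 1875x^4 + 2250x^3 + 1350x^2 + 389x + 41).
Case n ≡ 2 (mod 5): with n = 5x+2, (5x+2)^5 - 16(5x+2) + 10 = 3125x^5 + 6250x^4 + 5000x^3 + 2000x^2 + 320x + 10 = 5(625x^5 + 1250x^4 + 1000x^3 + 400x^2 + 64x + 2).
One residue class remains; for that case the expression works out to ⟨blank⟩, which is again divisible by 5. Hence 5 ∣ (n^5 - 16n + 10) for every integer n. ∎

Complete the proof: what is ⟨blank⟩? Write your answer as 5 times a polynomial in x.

Only n ≡ 1 (mod 5) is unaccounted for. Put n = 5x+1:
(5x+1)^5 - 16(5x+1) + 10 expands to 3125x^5 + 3125x^4 + 1250x^3 + 250x^2 - 55x - 5,
and factoring out 5 leaves 5(625x^5 + 625x^4 + 250x^3 + 50x^2 - 11x - 1).

5(625x^5 + 625x^4 + 250x^3 + 50x^2 - 11x - 1)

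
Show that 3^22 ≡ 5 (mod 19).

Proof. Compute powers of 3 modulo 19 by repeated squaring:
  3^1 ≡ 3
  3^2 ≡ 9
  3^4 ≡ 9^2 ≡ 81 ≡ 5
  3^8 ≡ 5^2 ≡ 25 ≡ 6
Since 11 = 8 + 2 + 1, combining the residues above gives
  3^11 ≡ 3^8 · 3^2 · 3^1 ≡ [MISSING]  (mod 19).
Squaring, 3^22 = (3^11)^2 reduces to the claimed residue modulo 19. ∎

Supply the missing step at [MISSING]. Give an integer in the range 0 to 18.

10

Multiply the listed residues: 6 · 9 · 3 = 54 → 162.
Reducing modulo 19: 162 = 8·19 + 10, so 3^11 ≡ 10.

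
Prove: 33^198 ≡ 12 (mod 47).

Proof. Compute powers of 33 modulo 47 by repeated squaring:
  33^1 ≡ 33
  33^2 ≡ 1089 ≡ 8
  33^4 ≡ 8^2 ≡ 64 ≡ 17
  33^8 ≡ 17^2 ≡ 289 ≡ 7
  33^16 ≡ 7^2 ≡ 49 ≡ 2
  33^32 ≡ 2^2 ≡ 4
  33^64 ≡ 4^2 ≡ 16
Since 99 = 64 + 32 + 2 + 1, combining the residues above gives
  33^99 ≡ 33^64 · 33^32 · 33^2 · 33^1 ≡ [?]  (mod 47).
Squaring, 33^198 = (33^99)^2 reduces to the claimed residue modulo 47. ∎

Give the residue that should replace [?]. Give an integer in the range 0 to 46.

23

Multiply the listed residues: 16 · 4 · 8 · 33 = 64 → 512 → 16896.
Reducing modulo 47: 16896 = 359·47 + 23, so 33^99 ≡ 23.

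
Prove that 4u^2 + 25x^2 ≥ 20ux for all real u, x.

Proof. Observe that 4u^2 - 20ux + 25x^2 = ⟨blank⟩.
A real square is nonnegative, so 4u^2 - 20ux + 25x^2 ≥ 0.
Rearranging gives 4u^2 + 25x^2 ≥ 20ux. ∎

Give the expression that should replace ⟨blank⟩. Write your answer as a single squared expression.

(2u - 5x)^2

4u^2 - 20ux + 25x^2 is a perfect-square trinomial: the outer terms are (2u)^2 and (5x)^2, and the cross term is -2·2u·5x.
So 4u^2 - 20ux + 25x^2 = (2u - 5x)^2 ≥ 0.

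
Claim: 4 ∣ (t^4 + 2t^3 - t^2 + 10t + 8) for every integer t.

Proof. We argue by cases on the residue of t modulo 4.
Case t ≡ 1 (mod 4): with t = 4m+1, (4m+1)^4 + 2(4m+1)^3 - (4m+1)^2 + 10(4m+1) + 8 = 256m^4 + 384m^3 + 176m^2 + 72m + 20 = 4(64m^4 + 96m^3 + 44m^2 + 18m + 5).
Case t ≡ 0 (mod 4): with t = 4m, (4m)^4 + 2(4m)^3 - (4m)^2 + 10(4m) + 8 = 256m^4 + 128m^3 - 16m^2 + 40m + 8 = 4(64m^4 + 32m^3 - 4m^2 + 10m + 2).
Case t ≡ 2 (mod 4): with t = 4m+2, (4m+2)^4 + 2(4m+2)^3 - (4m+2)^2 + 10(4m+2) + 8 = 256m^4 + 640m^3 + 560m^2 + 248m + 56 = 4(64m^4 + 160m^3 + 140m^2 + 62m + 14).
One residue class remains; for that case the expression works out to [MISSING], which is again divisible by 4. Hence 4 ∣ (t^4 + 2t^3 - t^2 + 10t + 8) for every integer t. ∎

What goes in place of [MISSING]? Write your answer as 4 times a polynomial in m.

4(64m^4 + 224m^3 + 284m^2 + 166m + 41)

The residues treated are {1, 0, 2}, so the missing case is t ≡ 3 (mod 4); write t = 4m+3.
Then (4m+3)^4 + 2(4m+3)^3 - (4m+3)^2 + 10(4m+3) + 8 = 256m^4 + 896m^3 + 1136m^2 + 664m + 164 = 4(64m^4 + 224m^3 + 284m^2 + 166m + 41).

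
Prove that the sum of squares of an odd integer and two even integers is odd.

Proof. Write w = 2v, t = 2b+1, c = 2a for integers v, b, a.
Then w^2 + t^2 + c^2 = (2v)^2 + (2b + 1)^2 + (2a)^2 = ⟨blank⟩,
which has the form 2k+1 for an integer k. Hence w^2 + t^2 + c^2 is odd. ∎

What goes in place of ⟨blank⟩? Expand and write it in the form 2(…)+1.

Expanding: (2v)^2 + (2b + 1)^2 + (2a)^2 = 4a^2 + 4b^2 + 4b + 4v^2 + 1.
Every term except the constant is even, so this is 2(2a^2 + 2b^2 + 2b + 2v^2) + 1,
and 2a^2 + 2b^2 + 2b + 2v^2 ∈ ℤ gives the required form.

2(2a^2 + 2b^2 + 2b + 2v^2) + 1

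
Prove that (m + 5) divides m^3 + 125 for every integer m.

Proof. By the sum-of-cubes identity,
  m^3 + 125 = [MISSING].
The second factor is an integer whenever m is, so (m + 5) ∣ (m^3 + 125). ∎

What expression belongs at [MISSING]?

(m + 5)(m^2 - 5m + 25)

Polynomial division of m^3 + 125 by m + 5 leaves remainder 0 and quotient m^2 - 5m + 25.
Hence m^3 + 125 = (m + 5)(m^2 - 5m + 25).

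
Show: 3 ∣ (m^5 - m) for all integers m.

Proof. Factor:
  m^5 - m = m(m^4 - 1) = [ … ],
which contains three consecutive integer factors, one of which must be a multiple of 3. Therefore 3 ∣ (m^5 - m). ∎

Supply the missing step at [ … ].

(m - 1)m(m + 1)(m^2 + 1)

m^4 - 1 = (m^2 - 1)(m^2 + 1), and m^2 - 1 = (m-1)(m+1).
So m(m^4 - 1) = (m - 1)m(m + 1)(m^2 + 1).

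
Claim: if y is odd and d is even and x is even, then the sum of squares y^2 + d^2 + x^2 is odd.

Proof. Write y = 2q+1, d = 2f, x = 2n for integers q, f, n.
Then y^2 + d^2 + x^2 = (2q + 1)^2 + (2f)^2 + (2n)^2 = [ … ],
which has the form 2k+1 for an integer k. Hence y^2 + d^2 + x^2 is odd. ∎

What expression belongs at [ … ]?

2(2f^2 + 2n^2 + 2q^2 + 2q) + 1

(2q + 1)^2 + (2f)^2 + (2n)^2 = 4f^2 + 4n^2 + 4q^2 + 4q + 1
= 2(2f^2 + 2n^2 + 2q^2 + 2q) + 1.
Since 2f^2 + 2n^2 + 2q^2 + 2q is an integer, the sum of squares is of the form 2k+1 for an integer k.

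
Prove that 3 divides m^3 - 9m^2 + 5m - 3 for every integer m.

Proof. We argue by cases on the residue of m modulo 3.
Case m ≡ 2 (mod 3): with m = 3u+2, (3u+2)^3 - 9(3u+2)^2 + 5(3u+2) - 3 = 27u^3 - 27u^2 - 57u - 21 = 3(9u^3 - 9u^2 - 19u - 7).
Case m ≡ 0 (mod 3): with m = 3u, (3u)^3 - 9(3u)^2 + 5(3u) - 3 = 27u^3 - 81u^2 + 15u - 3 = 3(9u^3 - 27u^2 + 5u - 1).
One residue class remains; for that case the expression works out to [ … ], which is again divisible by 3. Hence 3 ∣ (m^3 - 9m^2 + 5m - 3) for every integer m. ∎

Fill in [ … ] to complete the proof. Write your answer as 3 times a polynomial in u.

3(9u^3 - 18u^2 - 10u - 2)

The residues treated are {2, 0}, so the missing case is m ≡ 1 (mod 3); write m = 3u+1.
Then (3u+1)^3 - 9(3u+1)^2 + 5(3u+1) - 3 = 27u^3 - 54u^2 - 30u - 6 = 3(9u^3 - 18u^2 - 10u - 2).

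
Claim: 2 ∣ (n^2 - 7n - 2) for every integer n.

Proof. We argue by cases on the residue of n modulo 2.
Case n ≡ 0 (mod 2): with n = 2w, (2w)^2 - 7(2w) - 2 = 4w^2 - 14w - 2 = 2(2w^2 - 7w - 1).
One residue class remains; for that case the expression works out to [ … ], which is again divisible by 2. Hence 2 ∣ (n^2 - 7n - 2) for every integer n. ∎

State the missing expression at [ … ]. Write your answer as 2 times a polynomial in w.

Only n ≡ 1 (mod 2) is unaccounted for. Put n = 2w+1:
(2w+1)^2 - 7(2w+1) - 2 expands to 4w^2 - 10w - 8,
and factoring out 2 leaves 2(2w^2 - 5w - 4).

2(2w^2 - 5w - 4)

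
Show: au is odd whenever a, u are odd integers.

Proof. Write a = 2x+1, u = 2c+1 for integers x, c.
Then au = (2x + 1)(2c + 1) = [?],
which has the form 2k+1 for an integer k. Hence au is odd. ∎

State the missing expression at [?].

2(2cx + c + x) + 1

Expanding: (2x + 1)(2c + 1) = 4cx + 2c + 2x + 1.
Every term except the constant is even, so this is 2(2cx + c + x) + 1,
and 2cx + c + x ∈ ℤ gives the required form.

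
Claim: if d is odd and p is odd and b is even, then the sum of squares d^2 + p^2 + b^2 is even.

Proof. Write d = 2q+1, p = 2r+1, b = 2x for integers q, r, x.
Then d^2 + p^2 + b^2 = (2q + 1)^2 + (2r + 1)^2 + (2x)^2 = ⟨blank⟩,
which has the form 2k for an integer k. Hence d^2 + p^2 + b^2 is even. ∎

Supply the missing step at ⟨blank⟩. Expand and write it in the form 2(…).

(2q + 1)^2 + (2r + 1)^2 + (2x)^2 = 4q^2 + 4q + 4r^2 + 4r + 4x^2 + 2
= 2(2q^2 + 2q + 2r^2 + 2r + 2x^2 + 1).
Since 2q^2 + 2q + 2r^2 + 2r + 2x^2 + 1 is an integer, the sum of squares is of the form 2k for an integer k.

2(2q^2 + 2q + 2r^2 + 2r + 2x^2 + 1)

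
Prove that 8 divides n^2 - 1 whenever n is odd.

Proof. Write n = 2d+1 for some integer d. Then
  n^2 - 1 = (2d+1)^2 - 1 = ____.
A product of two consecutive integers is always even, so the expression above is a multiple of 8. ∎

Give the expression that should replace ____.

4d(d + 1)

(2d+1)^2 - 1 = 4d^2 + 4d + 1 - 1 = 4d^2 + 4d = 4d(d+1).
Since d and d+1 are consecutive, d(d+1) is even, and 4·(even) is a multiple of 8.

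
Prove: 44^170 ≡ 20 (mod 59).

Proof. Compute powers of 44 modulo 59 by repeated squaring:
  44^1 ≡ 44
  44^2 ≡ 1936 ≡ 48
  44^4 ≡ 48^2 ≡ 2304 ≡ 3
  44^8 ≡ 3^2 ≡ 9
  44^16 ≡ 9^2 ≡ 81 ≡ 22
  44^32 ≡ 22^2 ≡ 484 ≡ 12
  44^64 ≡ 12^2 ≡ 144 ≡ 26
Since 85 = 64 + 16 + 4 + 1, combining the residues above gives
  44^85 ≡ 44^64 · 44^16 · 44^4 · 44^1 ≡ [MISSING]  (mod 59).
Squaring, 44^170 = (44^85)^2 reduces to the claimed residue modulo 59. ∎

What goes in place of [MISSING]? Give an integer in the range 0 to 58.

43

44^64 · 44^16 · 44^4 · 44^1 ≡ 26 · 22 · 3 · 44 = 75504.
75504 mod 59 = 43, so 44^85 ≡ 43 (mod 59).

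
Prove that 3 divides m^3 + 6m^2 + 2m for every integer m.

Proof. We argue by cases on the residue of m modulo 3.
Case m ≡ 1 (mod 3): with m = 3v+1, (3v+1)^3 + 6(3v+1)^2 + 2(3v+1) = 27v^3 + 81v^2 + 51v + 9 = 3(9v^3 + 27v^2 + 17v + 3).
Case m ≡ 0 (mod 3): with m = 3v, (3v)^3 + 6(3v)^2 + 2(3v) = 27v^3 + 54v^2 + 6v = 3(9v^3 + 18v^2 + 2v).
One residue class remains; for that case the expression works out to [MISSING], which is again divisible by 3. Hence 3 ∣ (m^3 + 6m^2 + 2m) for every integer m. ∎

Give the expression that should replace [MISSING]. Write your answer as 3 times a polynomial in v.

Only m ≡ 2 (mod 3) is unaccounted for. Put m = 3v+2:
(3v+2)^3 + 6(3v+2)^2 + 2(3v+2) expands to 27v^3 + 108v^2 + 114v + 36,
and factoring out 3 leaves 3(9v^3 + 36v^2 + 38v + 12).

3(9v^3 + 36v^2 + 38v + 12)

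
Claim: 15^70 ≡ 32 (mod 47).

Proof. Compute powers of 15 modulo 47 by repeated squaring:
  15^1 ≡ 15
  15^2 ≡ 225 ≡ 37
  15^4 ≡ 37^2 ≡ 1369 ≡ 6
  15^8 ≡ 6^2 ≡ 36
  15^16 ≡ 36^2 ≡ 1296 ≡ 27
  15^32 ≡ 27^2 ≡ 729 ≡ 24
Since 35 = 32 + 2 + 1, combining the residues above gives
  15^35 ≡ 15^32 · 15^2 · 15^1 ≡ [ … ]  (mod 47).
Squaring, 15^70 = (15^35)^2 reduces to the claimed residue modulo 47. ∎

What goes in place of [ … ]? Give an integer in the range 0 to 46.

15^32 · 15^2 · 15^1 ≡ 24 · 37 · 15 = 13320.
13320 mod 47 = 19, so 15^35 ≡ 19 (mod 47).

19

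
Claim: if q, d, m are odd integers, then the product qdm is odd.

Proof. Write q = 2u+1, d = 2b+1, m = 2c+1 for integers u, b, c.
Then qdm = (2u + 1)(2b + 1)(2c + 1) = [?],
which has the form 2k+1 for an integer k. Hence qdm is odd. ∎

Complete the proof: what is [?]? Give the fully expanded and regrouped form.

(2u + 1)(2b + 1)(2c + 1) = 8bcu + 4bc + 4bu + 2b + 4cu + 2c + 2u + 1
= 2(4bcu + 2bc + 2bu + b + 2cu + c + u) + 1.
Since 4bcu + 2bc + 2bu + b + 2cu + c + u is an integer, the product is of the form 2k+1 for an integer k.

2(4bcu + 2bc + 2bu + b + 2cu + c + u) + 1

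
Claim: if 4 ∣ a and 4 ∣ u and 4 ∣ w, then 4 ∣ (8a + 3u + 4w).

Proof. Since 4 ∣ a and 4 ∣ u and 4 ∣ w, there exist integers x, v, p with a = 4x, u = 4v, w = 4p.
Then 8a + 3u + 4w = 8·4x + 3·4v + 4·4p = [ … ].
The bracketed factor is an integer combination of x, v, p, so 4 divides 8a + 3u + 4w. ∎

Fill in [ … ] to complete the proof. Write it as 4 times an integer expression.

Pull the common 4 out of every term: 8·4x + 3·4v + 4·4p = 4(4p + 3v + 8x).
4p + 3v + 8x is an integer, which exhibits the divisibility.

4(4p + 3v + 8x)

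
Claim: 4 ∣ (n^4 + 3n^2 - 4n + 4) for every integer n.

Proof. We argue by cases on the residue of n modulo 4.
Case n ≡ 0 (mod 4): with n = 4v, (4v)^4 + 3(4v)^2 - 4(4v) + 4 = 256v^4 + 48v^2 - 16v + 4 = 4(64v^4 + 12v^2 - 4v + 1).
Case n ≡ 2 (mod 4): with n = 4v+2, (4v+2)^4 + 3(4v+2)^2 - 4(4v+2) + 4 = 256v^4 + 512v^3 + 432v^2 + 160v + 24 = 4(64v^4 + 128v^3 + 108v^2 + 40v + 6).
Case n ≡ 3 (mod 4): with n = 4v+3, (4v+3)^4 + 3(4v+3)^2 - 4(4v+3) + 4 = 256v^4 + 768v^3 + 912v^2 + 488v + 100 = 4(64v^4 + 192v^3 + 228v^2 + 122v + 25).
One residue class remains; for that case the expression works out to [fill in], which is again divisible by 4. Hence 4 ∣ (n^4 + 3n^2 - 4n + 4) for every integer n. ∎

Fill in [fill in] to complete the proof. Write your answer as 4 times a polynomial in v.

Only n ≡ 1 (mod 4) is unaccounted for. Put n = 4v+1:
(4v+1)^4 + 3(4v+1)^2 - 4(4v+1) + 4 expands to 256v^4 + 256v^3 + 144v^2 + 24v + 4,
and factoring out 4 leaves 4(64v^4 + 64v^3 + 36v^2 + 6v + 1).

4(64v^4 + 64v^3 + 36v^2 + 6v + 1)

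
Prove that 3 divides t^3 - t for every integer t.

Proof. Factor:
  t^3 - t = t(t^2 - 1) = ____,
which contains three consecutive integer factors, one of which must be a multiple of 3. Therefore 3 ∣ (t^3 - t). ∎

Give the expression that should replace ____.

(t - 1)t(t + 1)

t(t^2 - 1) = t(t - 1)(t + 1) = (t - 1)t(t + 1).
These three factors are consecutive integers, so their product is divisible by 3.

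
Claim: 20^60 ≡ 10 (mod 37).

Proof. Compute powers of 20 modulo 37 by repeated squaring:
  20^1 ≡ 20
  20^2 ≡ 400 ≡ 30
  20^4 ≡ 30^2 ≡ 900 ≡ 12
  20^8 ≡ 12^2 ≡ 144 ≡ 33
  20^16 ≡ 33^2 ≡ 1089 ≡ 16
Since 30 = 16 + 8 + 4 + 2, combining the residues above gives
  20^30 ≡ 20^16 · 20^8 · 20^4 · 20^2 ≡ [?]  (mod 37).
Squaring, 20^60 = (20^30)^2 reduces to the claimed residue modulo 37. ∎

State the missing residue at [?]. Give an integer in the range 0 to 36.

Multiply the listed residues: 16 · 33 · 12 · 30 = 528 → 6336 → 190080.
Reducing modulo 37: 190080 = 5137·37 + 11, so 20^30 ≡ 11.

11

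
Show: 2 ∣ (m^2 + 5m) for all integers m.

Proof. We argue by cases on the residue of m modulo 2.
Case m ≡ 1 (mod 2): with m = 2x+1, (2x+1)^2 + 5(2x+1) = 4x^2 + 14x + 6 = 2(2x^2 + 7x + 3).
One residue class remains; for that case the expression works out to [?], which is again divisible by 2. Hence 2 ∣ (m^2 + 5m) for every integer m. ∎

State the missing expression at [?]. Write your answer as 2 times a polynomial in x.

The residues treated are {1}, so the missing case is m ≡ 0 (mod 2); write m = 2x.
Then (2x)^2 + 5(2x) = 4x^2 + 10x = 2(2x^2 + 5x).

2(2x^2 + 5x)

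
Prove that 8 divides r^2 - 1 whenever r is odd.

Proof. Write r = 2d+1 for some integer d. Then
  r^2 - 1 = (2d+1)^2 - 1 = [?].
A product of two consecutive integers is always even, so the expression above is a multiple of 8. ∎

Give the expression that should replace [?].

(2d+1)^2 - 1 = 4d^2 + 4d + 1 - 1 = 4d^2 + 4d = 4d(d+1).
Since d and d+1 are consecutive, d(d+1) is even, and 4·(even) is a multiple of 8.

4d(d + 1)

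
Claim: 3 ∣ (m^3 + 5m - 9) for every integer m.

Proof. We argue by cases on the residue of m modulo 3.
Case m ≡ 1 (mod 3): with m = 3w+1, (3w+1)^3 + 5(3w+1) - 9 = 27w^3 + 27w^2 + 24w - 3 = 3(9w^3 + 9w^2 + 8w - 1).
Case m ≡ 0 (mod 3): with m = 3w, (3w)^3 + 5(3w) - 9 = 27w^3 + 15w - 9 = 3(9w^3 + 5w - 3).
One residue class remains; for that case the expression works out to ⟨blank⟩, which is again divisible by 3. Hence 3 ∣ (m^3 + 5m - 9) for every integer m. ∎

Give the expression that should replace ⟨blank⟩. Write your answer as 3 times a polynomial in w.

Only m ≡ 2 (mod 3) is unaccounted for. Put m = 3w+2:
(3w+2)^3 + 5(3w+2) - 9 expands to 27w^3 + 54w^2 + 51w + 9,
and factoring out 3 leaves 3(9w^3 + 18w^2 + 17w + 3).

3(9w^3 + 18w^2 + 17w + 3)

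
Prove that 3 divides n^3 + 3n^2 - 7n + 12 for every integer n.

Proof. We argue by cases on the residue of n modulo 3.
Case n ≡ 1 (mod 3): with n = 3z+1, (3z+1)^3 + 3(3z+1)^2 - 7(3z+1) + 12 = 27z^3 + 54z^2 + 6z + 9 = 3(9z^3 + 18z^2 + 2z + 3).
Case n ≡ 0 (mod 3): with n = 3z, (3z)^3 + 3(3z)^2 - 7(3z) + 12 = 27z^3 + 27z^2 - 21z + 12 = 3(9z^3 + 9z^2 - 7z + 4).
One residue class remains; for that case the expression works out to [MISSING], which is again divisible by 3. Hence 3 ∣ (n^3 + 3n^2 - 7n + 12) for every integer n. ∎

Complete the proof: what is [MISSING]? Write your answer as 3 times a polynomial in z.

Only n ≡ 2 (mod 3) is unaccounted for. Put n = 3z+2:
(3z+2)^3 + 3(3z+2)^2 - 7(3z+2) + 12 expands to 27z^3 + 81z^2 + 51z + 18,
and factoring out 3 leaves 3(9z^3 + 27z^2 + 17z + 6).

3(9z^3 + 27z^2 + 17z + 6)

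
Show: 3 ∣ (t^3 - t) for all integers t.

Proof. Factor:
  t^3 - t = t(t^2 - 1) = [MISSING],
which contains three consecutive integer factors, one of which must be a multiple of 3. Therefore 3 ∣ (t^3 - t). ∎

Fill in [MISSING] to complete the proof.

t(t^2 - 1) = t(t - 1)(t + 1) = (t - 1)t(t + 1).
These three factors are consecutive integers, so their product is divisible by 3.

(t - 1)t(t + 1)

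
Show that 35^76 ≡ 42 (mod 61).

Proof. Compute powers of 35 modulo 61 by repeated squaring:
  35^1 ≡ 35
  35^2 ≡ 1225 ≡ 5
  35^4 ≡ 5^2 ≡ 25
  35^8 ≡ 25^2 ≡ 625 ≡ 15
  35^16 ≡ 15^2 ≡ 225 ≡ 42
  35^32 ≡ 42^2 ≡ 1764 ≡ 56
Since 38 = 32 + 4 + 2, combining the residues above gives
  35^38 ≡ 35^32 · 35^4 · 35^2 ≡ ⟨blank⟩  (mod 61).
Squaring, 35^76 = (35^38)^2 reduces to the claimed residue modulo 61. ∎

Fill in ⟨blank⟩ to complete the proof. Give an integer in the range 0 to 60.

46

35^32 · 35^4 · 35^2 ≡ 56 · 25 · 5 = 7000.
7000 mod 61 = 46, so 35^38 ≡ 46 (mod 61).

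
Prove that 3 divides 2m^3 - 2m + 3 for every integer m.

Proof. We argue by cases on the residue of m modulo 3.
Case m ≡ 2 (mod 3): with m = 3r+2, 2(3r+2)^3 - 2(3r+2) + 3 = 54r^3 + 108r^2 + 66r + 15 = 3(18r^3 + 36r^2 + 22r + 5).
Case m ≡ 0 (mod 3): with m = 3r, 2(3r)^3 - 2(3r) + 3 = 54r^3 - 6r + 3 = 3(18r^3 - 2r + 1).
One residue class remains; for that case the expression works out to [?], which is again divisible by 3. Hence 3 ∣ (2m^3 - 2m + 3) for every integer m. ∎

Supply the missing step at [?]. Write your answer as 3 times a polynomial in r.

3(18r^3 + 18r^2 + 4r + 1)

The residues treated are {2, 0}, so the missing case is m ≡ 1 (mod 3); write m = 3r+1.
Then 2(3r+1)^3 - 2(3r+1) + 3 = 54r^3 + 54r^2 + 12r + 3 = 3(18r^3 + 18r^2 + 4r + 1).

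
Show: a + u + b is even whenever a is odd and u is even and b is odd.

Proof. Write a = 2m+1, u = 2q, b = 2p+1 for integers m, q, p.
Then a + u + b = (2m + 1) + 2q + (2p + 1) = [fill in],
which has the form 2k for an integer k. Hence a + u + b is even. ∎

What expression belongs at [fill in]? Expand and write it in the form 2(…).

Expanding: (2m + 1) + 2q + (2p + 1) = 2m + 2p + 2q + 2.
Every term is even; pulling out the factor of 2 gives 2(m + p + q + 1).

2(m + p + q + 1)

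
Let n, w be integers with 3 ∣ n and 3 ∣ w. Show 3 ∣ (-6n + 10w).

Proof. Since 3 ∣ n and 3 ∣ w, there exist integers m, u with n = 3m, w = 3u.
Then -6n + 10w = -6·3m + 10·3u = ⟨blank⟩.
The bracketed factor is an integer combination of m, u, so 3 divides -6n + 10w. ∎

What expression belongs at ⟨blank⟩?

3(-6m + 10u)

Pull the common 3 out of every term: -6·3m + 10·3u = 3(-6m + 10u).
-6m + 10u is an integer, which exhibits the divisibility.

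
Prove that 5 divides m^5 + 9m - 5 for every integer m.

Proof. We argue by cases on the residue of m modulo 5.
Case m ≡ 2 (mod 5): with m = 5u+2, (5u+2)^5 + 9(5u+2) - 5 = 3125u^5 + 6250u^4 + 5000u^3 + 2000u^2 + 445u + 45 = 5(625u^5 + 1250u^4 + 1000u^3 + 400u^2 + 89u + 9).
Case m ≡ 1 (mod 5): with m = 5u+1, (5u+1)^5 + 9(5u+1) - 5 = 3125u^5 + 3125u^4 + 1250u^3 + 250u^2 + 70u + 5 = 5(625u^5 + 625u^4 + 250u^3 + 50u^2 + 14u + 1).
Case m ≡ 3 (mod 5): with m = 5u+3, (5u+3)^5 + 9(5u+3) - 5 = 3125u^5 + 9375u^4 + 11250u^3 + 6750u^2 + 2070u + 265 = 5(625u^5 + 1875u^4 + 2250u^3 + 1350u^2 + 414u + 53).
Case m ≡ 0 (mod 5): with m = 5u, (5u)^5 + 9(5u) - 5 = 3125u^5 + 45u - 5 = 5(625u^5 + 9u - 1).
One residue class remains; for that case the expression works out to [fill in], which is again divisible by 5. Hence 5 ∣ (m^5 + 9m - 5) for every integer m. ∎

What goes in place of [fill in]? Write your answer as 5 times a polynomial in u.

Only m ≡ 4 (mod 5) is unaccounted for. Put m = 5u+4:
(5u+4)^5 + 9(5u+4) - 5 expands to 3125u^5 + 12500u^4 + 20000u^3 + 16000u^2 + 6445u + 1055,
and factoring out 5 leaves 5(625u^5 + 2500u^4 + 4000u^3 + 3200u^2 + 1289u + 211).

5(625u^5 + 2500u^4 + 4000u^3 + 3200u^2 + 1289u + 211)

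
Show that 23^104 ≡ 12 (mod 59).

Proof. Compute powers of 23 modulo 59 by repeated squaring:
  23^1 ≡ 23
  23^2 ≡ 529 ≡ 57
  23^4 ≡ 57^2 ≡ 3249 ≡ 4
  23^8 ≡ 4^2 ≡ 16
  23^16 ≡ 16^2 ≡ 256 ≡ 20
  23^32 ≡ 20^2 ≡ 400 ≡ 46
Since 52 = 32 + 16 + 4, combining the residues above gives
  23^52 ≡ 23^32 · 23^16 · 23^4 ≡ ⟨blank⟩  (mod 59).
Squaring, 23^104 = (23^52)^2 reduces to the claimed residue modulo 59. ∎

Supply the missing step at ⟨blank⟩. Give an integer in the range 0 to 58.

Multiply the listed residues: 46 · 20 · 4 = 920 → 3680.
Reducing modulo 59: 3680 = 62·59 + 22, so 23^52 ≡ 22.

22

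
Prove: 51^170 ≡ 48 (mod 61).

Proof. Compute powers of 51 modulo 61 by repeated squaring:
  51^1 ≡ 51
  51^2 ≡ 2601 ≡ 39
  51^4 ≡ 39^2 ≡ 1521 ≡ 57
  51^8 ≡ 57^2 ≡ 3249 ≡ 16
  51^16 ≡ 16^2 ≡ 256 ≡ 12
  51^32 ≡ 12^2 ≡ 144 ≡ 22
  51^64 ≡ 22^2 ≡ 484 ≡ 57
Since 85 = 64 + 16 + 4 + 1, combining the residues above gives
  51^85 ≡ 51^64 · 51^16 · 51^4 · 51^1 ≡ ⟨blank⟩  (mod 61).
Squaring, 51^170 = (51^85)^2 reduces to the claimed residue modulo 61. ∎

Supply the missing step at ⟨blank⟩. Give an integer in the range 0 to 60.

51^64 · 51^16 · 51^4 · 51^1 ≡ 57 · 12 · 57 · 51 = 1988388.
1988388 mod 61 = 32, so 51^85 ≡ 32 (mod 61).

32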